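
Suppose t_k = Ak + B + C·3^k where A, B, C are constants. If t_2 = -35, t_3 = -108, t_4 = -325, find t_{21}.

At k = 2, 3, 4: 2A + B + 9C = -35; 3A + B + 27C = -108; 4A + B + 81C = -325.
Subtracting the first from the second: A + 18C = -73.
Subtracting the second from the third: A + 54C = -217.
Solving: C = -4, A = -1, then B = 3.
So t_k = -1·k + 3 + (-4)·3^k; at k=21 this is -41841412830.

-41841412830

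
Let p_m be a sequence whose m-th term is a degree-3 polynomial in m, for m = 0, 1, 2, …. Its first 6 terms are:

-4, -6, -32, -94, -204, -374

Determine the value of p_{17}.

-11462

1st diffs: -2, -26, -62, -110, -170.
2nd diffs: -24, -36, -48, -60.
3rd diffs: -12, -12, -12 (constant).
So p_m = -2m^3 - 6m^2 + 6m - 4.
Evaluating at m = 17 gives p_{17} = -11462.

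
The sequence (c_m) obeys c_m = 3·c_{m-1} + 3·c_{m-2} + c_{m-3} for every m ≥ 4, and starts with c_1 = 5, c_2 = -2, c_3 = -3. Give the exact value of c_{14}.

-7497896

Applying the relation repeatedly:
c_4 = -10; c_5 = -41; c_6 = -156; …; c_{11} = -131663; c_{12} = -506550; c_{13} = -1948861; c_{14} = -7497896.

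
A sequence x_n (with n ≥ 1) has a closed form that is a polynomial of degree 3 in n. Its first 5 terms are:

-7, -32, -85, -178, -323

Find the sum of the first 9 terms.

1st diffs: -25, -53, -93, -145.
2nd diffs: -28, -40, -52.
3rd diffs: -12, -12 (constant).
Newton forward-difference form: x_n = -7 + (-25)·C(n-1,1) + (-28)·C(n-1,2) + (-12)·C(n-1,3).
Continuing: -532, -817, -1190, -1663.
Summing n = 1..9 (9 terms) gives -4827.

-4827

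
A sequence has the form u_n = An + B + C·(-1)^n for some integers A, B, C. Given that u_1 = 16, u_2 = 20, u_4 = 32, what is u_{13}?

Plug in n = 1, 2, 4: A + B - C = 16; 2A + B + C = 20; 4A + B + C = 32.
Subtracting the first from the second: A + 2C = 4.
Subtracting the second from the third: 2A = 12.
Solving: C = -1, A = 6, then B = 9.
So u_n = 6·n + 9 + (-1)·(-1)^n; at n=13 this is 88.

88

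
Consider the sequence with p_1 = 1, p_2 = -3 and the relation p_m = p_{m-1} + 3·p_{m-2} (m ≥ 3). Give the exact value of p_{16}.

-127881

p_3 = 0; p_4 = -9; p_5 = -9; …; p_{13} = -10431; p_{14} = -24147; p_{15} = -55440; p_{16} = -127881.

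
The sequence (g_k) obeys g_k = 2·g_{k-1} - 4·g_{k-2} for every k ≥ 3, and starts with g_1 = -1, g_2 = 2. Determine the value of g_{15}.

Step forward from the initial values:
g_3 = 8, g_4 = 8, g_5 = -16, …, g_{12} = -4096, g_{13} = -4096, g_{14} = 8192, g_{15} = 32768.

32768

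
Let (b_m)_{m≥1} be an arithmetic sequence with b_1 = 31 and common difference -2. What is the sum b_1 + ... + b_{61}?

b_m = 31 + (m - 1)·(-2).
b_{61} = -89; S = 61·(31 + (-89))/2 = -1769.

-1769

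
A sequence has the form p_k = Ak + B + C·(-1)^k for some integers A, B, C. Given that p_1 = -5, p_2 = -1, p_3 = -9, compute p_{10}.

-17

The three given values yield: A + B - C = -5; 2A + B + C = -1; 3A + B - C = -9.
Subtracting the first from the second: A + 2C = 4.
Subtracting the second from the third: A - 2C = -8.
Solving: C = 3, A = -2, then B = 0.
Hence p_{10} = -2·10 + 0 + 3·1 = -17.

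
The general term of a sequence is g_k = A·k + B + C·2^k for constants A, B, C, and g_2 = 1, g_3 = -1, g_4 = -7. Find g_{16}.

Write the equations: 2A + B + 4C = 1; 3A + B + 8C = -1; 4A + B + 16C = -7.
Subtracting the first from the second: A + 4C = -2.
Subtracting the second from the third: A + 8C = -6.
Solving: C = -1, A = 2, then B = 1.
Hence g_{16} = 2·16 + 1 + (-1)·65536 = -65503.

-65503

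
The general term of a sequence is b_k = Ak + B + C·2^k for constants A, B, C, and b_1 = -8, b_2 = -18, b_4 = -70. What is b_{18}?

-1048610

Write the equations: A + B + 2C = -8; 2A + B + 4C = -18; 4A + B + 16C = -70.
Subtracting the first from the second: A + 2C = -10.
Subtracting the second from the third: 2A + 12C = -52.
Solving: C = -4, A = -2, then B = 2.
Therefore b_{18} = -36 + 2 + (-4)·262144 = -1048610.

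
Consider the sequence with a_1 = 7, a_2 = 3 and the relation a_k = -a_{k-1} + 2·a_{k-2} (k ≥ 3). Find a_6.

-37

Compute successive terms:
a_3 = 11  a_4 = -5  a_5 = 27  a_6 = -37.
(Characteristic roots are 1 and -2.)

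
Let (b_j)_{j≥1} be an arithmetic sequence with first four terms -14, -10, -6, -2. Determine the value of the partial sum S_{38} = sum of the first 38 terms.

2280

Common difference d = 4.
b_j = -14 + (j - 1)·4.
b_{38} = 134; S = 38·(-14 + 134)/2 = 2280.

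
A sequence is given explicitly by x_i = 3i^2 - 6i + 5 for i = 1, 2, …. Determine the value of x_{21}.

1202

x_{21} = 3·21^2 - 6·21 + 5 = 1202.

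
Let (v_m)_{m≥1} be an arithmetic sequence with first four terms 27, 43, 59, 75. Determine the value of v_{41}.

667

Common difference d = 16.
v_m = 27 + (m - 1)·16.
v_{41} = 27 + 40·16 = 667.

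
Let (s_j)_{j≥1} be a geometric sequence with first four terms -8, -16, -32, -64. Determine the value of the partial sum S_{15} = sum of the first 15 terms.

Common ratio r = 2.
s_j = (-8)·2^(j-1).
S = (-8)·(2^15 - 1)/(2 - 1) = (-8)·(32768 - 1)/(1) = -262136.

-262136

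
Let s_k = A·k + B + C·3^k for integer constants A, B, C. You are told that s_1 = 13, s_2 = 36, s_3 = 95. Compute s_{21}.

31381059713

The three given values yield: A + B + 3C = 13; 2A + B + 9C = 36; 3A + B + 27C = 95.
Subtracting the first from the second: A + 6C = 23.
Subtracting the second from the third: A + 18C = 59.
Solving: C = 3, A = 5, then B = -1.
So s_k = 5·k + (-1) + 3·3^k; at k=21 this is 31381059713.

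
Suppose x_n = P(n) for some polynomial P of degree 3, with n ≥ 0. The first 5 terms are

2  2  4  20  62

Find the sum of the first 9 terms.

1698

1st diffs: 0, 2, 16, 42.
2nd diffs: 2, 14, 26.
3rd diffs: 12, 12 (constant).
Newton forward-difference form: x_n = 2 + 2·C(n,2) + 12·C(n,3).
Continuing: 142, 272, 464, 730.
Summing n = 0..8 (9 terms) gives 1698.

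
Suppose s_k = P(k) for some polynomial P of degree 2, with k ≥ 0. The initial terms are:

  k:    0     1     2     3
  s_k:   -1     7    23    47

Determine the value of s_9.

1st diffs: 8, 16, 24.
2nd diffs: 8, 8 (constant).
Newton forward-difference form: s_k = -1 + 8·C(k,1) + 8·C(k,2).
At k = 9: k = 9, so s_9 = -1 + 72 + 288 = 359.

359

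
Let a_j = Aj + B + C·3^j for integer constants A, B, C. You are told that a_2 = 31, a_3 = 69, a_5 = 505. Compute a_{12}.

1062915

Write the equations: 2A + B + 9C = 31; 3A + B + 27C = 69; 5A + B + 243C = 505.
Subtracting the first from the second: A + 18C = 38.
Subtracting the second from the third: 2A + 216C = 436.
Solving: C = 2, A = 2, then B = 9.
Hence a_{12} = 2·12 + 9 + 2·531441 = 1062915.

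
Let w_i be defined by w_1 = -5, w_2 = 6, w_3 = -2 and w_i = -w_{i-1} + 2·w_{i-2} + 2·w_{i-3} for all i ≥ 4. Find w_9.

w_4 = 4; w_5 = 4; w_6 = 0; w_7 = 16; w_8 = -8; w_9 = 40.

40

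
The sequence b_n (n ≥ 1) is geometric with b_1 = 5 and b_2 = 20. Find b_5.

1280

Common ratio r = 4.
b_n = 5·4^(n-1).
b_5 = 5·4^4 = 1280.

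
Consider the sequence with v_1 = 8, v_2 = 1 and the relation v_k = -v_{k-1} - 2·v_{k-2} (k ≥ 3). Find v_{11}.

283

Compute successive terms:
v_3 = -17; v_4 = 15; v_5 = 19; v_6 = -49; v_7 = 11; v_8 = 87; v_9 = -109; v_{10} = -65; v_{11} = 283.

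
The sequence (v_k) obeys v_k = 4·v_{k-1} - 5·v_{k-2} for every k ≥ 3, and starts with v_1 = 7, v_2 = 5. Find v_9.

Iterate the recurrence:
v_3 = -15, v_4 = -85, v_5 = -265, v_6 = -635, v_7 = -1215, v_8 = -1685, v_9 = -665.

-665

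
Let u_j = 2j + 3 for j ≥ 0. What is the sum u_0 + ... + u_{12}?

Over j = 0..12: Σj = 78.
Total = (2)·78 + (3)·13 = 195.

195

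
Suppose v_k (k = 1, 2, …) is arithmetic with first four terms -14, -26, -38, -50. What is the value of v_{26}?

Common difference d = -12.
v_k = -14 + (k - 1)·(-12).
v_{26} = -14 + 25·(-12) = -314.

-314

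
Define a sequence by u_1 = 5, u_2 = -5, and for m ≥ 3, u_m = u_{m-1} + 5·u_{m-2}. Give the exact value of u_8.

Compute successive terms:
u_3 = 20; u_4 = -5; u_5 = 95; u_6 = 70; u_7 = 545; u_8 = 895.

895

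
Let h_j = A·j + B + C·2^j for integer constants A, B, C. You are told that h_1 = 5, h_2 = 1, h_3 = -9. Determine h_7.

Plug in j = 1, 2, 3: A + B + 2C = 5; 2A + B + 4C = 1; 3A + B + 8C = -9.
Subtracting the first from the second: A + 2C = -4.
Subtracting the second from the third: A + 4C = -10.
Solving: C = -3, A = 2, then B = 9.
Hence h_7 = 2·7 + 9 + (-3)·128 = -361.

-361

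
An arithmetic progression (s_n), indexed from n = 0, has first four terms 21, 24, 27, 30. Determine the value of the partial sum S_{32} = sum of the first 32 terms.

2160

Common difference d = 3.
s_n = 21 + (n - 0)·3.
s_{31} = 114; S = 32·(21 + 114)/2 = 2160.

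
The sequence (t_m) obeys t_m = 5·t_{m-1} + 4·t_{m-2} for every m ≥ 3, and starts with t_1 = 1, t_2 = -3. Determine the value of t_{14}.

-2415244083

Iterate the recurrence:
t_3 = -11;  t_4 = -67;  t_5 = -379;  …;  t_{11} = -13031051;  t_{12} = -74297347;  t_{13} = -423610939;  t_{14} = -2415244083.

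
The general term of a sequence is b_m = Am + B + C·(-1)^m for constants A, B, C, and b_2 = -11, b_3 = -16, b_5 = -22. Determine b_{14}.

-47

At m = 2, 3, 5: 2A + B + C = -11; 3A + B - C = -16; 5A + B - C = -22.
Subtracting the first from the second: A - 2C = -5.
Subtracting the second from the third: 2A = -6.
Solving: C = 1, A = -3, then B = -6.
Therefore b_{14} = -42 + (-6) + 1·1 = -47.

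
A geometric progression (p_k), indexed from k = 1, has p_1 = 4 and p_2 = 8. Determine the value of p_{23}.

16777216

Common ratio r = 2.
p_k = 4·2^(k-1).
p_{23} = 4·2^22 = 16777216.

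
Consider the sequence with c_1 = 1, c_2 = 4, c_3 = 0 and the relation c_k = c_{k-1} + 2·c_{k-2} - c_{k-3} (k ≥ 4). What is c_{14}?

Applying the relation repeatedly:
c_4 = 7;  c_5 = 3;  c_6 = 17;  …;  c_{11} = 217;  c_{12} = 435;  c_{13} = 729;  c_{14} = 1382.

1382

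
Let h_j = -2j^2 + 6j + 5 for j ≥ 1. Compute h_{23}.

-915

h_{23} = -2·23^2 + 6·23 + 5 = -915.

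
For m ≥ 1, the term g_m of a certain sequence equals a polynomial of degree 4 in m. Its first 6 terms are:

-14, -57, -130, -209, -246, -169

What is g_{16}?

39871

1st diffs: -43, -73, -79, -37, 77.
2nd diffs: -30, -6, 42, 114.
3rd diffs: 24, 48, 72.
4th diffs: 24, 24 (constant).
So g_m = m^4 - 6m^3 - 4m^2 - 4m - 1.
Evaluating at m = 16 gives g_{16} = 39871.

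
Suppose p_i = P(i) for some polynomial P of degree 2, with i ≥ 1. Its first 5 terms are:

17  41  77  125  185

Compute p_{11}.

1st diffs: 24, 36, 48, 60.
2nd diffs: 12, 12, 12 (constant).
So p_i = 6i^2 + 6i + 5.
Evaluating at i = 11 gives p_{11} = 797.

797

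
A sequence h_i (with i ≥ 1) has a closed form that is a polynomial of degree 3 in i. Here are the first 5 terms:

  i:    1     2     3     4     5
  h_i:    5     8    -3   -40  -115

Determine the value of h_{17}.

-8347

1st diffs: 3, -11, -37, -75.
2nd diffs: -14, -26, -38.
3rd diffs: -12, -12 (constant).
Newton forward-difference form: h_i = 5 + 3·C(i-1,1) + (-14)·C(i-1,2) + (-12)·C(i-1,3).
At i = 17: i-1 = 16, so h_{17} = 5 + 48 - 1680 - 6720 = -8347.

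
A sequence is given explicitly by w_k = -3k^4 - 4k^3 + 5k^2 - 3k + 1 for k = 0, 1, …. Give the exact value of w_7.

w_7 = -3·7^4 - 4·7^3 + 5·7^2 - 3·7 + 1 = -8350.

-8350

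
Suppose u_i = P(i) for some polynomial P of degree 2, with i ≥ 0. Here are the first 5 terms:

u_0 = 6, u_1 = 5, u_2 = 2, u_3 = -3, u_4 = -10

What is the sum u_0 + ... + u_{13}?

1st diffs: -1, -3, -5, -7.
2nd diffs: -2, -2, -2 (constant).
Newton forward-difference form: u_i = 6 + (-1)·C(i,1) + (-2)·C(i,2).
Continuing: …, -19, -30, -43, -58, …, u_{13} = -163.
Summing i = 0..13 (14 terms) gives -735.

-735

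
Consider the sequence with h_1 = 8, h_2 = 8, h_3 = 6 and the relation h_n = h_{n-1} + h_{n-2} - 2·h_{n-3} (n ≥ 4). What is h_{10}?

Iterate the recurrence:
h_4 = -2, h_5 = -12, h_6 = -26, h_7 = -34, h_8 = -36, h_9 = -18, h_{10} = 14.

14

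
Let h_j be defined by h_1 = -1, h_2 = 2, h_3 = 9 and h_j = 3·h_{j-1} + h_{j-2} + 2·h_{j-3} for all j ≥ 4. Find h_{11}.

Compute successive terms:
h_4 = 27;  h_5 = 94;  h_6 = 327;  h_7 = 1129;  h_8 = 3902;  h_9 = 13489;  h_{10} = 46627;  h_{11} = 161174.

161174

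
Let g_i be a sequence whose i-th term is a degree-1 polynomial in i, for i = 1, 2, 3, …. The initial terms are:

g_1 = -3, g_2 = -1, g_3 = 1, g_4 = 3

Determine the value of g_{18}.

1st diffs: 2, 2, 2 (constant).
So g_i = 2i - 5.
Evaluating at i = 18 gives g_{18} = 31.

31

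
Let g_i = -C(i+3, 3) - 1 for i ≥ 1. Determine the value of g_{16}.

C(19, 3) = 969, so g_{16} = -970.

-970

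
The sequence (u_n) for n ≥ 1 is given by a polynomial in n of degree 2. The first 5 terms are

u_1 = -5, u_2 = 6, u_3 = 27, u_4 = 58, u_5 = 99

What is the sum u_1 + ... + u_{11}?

2200

1st diffs: 11, 21, 31, 41.
2nd diffs: 10, 10, 10 (constant).
Newton forward-difference form: u_n = -5 + 11·C(n-1,1) + 10·C(n-1,2).
Continuing: …, 150, 211, 282, 363, …, u_{11} = 555.
Summing n = 1..11 (11 terms) gives 2200.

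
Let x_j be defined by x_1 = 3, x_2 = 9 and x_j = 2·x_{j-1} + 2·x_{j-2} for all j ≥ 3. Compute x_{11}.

74880

Step forward from the initial values:
x_3 = 24;  x_4 = 66;  x_5 = 180;  x_6 = 492;  x_7 = 1344;  x_8 = 3672;  x_9 = 10032;  x_{10} = 27408;  x_{11} = 74880.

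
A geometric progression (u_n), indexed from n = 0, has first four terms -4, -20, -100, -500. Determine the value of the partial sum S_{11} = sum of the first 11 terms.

-48828124

Common ratio r = 5.
u_n = (-4)·5^(n-0).
S = (-4)·(5^11 - 1)/(5 - 1) = (-4)·(48828125 - 1)/(4) = -48828124.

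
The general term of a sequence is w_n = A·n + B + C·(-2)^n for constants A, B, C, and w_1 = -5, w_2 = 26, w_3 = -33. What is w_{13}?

-40943

The three given values yield: A + B - 2C = -5; 2A + B + 4C = 26; 3A + B - 8C = -33.
Subtracting the first from the second: A + 6C = 31.
Subtracting the second from the third: A - 12C = -59.
Solving: C = 5, A = 1, then B = 4.
Hence w_{13} = 1·13 + 4 + 5·(-8192) = -40943.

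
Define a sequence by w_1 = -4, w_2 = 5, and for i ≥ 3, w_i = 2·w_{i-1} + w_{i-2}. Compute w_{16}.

651997

Applying the relation repeatedly:
w_3 = 6, w_4 = 17, w_5 = 40, …, w_{13} = 46336, w_{14} = 111865, w_{15} = 270066, w_{16} = 651997.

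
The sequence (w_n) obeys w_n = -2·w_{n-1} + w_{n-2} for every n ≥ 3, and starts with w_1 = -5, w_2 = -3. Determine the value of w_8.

-157

w_3 = 1, w_4 = -5, w_5 = 11, w_6 = -27, w_7 = 65, w_8 = -157.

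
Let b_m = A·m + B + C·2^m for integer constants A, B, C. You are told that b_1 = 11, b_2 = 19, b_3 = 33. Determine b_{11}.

The three given values yield: A + B + 2C = 11; 2A + B + 4C = 19; 3A + B + 8C = 33.
Subtracting the first from the second: A + 2C = 8.
Subtracting the second from the third: A + 4C = 14.
Solving: C = 3, A = 2, then B = 3.
Therefore b_{11} = 22 + 3 + 3·2048 = 6169.

6169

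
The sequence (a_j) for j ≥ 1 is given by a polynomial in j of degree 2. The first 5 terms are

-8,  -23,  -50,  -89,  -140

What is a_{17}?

1st diffs: -15, -27, -39, -51.
2nd diffs: -12, -12, -12 (constant).
So a_j = -6j^2 + 3j - 5.
Evaluating at j = 17 gives a_{17} = -1688.

-1688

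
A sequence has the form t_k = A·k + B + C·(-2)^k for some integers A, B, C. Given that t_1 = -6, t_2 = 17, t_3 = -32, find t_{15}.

The three given values yield: A + B - 2C = -6; 2A + B + 4C = 17; 3A + B - 8C = -32.
Subtracting the first from the second: A + 6C = 23.
Subtracting the second from the third: A - 12C = -49.
Solving: C = 4, A = -1, then B = 3.
So t_k = -1·k + 3 + 4·(-2)^k; at k=15 this is -131084.

-131084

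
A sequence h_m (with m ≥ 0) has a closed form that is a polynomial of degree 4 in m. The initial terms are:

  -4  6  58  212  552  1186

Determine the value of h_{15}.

64616

1st diffs: 10, 52, 154, 340, 634.
2nd diffs: 42, 102, 186, 294.
3rd diffs: 60, 84, 108.
4th diffs: 24, 24 (constant).
So h_m = m^4 + 4m^3 + 2m^2 + 3m - 4.
Evaluating at m = 15 gives h_{15} = 64616.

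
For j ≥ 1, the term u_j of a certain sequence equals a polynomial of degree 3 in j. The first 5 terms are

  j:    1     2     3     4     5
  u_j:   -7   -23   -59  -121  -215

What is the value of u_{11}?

1st diffs: -16, -36, -62, -94.
2nd diffs: -20, -26, -32.
3rd diffs: -6, -6 (constant).
Newton forward-difference form: u_j = -7 + (-16)·C(j-1,1) + (-20)·C(j-1,2) + (-6)·C(j-1,3).
At j = 11: j-1 = 10, so u_{11} = -7 - 160 - 900 - 720 = -1787.

-1787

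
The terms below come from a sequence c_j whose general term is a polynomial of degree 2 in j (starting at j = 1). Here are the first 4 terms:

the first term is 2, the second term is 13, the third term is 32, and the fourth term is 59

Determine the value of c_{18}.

1st diffs: 11, 19, 27.
2nd diffs: 8, 8 (constant).
Newton forward-difference form: c_j = 2 + 11·C(j-1,1) + 8·C(j-1,2).
At j = 18: j-1 = 17, so c_{18} = 2 + 187 + 1088 = 1277.

1277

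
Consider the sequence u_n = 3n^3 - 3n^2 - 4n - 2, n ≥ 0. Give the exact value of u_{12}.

4702

u_{12} = 3·12^3 - 3·12^2 - 4·12 - 2 = 4702.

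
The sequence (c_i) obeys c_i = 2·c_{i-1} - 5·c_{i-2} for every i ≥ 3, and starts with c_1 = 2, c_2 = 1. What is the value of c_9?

Iterate the recurrence:
c_3 = -8; c_4 = -21; c_5 = -2; c_6 = 101; c_7 = 212; c_8 = -81; c_9 = -1222.

-1222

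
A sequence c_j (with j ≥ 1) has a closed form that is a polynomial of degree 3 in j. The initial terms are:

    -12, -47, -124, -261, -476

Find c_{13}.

-7164

1st diffs: -35, -77, -137, -215.
2nd diffs: -42, -60, -78.
3rd diffs: -18, -18 (constant).
Newton forward-difference form: c_j = -12 + (-35)·C(j-1,1) + (-42)·C(j-1,2) + (-18)·C(j-1,3).
At j = 13: j-1 = 12, so c_{13} = -12 - 420 - 2772 - 3960 = -7164.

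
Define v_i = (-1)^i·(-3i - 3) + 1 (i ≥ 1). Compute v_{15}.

(-1)^15 = -1; -3i - 3 at i=15 is -48; so v_{15} = 49.

49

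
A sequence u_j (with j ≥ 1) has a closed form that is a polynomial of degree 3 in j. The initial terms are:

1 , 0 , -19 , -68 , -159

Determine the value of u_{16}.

-7364

1st diffs: -1, -19, -49, -91.
2nd diffs: -18, -30, -42.
3rd diffs: -12, -12 (constant).
Newton forward-difference form: u_j = 1 + (-1)·C(j-1,1) + (-18)·C(j-1,2) + (-12)·C(j-1,3).
At j = 16: j-1 = 15, so u_{16} = 1 - 15 - 1890 - 5460 = -7364.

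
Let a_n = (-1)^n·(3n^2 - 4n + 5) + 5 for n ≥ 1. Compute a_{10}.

(-1)^10 = 1; 3n^2 - 4n + 5 at n=10 is 265; so a_{10} = 270.

270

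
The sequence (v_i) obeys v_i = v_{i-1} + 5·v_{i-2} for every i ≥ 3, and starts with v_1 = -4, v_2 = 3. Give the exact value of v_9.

Compute successive terms:
v_3 = -17; v_4 = -2; v_5 = -87; v_6 = -97; v_7 = -532; v_8 = -1017; v_9 = -3677.

-3677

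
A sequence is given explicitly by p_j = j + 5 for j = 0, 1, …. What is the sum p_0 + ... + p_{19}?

290

Over j = 0..19: Σj = 190.
Total = (1)·190 + (5)·20 = 290.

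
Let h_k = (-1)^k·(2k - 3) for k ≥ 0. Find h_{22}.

41

(-1)^22 = 1; 2k - 3 at k=22 is 41; so h_{22} = 41.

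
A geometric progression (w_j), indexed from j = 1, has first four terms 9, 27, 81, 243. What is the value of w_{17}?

387420489

Common ratio r = 3.
w_j = 9·3^(j-1).
w_{17} = 9·3^16 = 387420489.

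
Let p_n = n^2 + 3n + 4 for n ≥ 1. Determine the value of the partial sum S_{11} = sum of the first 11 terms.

Over n = 1..11: Σn = 66, Σn² = 506.
Total = (1)·506 + (3)·66 + (4)·11 = 748.

748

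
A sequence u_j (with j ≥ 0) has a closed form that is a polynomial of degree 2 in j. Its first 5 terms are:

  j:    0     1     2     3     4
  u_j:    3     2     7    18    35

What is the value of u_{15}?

1st diffs: -1, 5, 11, 17.
2nd diffs: 6, 6, 6 (constant).
Newton forward-difference form: u_j = 3 + (-1)·C(j,1) + 6·C(j,2).
At j = 15: j = 15, so u_{15} = 3 - 15 + 630 = 618.

618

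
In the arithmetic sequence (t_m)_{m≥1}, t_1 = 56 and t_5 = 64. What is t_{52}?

Common difference d = (64 - 56) / (5 - 1) = 2.
t_m = 56 + (m - 1)·2.
t_{52} = 56 + 51·2 = 158.

158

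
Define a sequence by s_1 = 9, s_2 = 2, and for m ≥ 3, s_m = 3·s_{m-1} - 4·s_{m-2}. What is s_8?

Step forward from the initial values:
s_3 = -30, s_4 = -98, s_5 = -174, s_6 = -130, s_7 = 306, s_8 = 1438.

1438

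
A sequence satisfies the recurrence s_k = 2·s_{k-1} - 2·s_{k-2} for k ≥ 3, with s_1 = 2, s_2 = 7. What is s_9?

Step forward from the initial values:
s_3 = 10  s_4 = 6  s_5 = -8  s_6 = -28  s_7 = -40  s_8 = -24  s_9 = 32.

32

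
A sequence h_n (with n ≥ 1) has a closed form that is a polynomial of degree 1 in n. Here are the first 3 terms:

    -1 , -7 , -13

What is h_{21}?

1st diffs: -6, -6 (constant).
So h_n = -6n + 5.
Evaluating at n = 21 gives h_{21} = -121.

-121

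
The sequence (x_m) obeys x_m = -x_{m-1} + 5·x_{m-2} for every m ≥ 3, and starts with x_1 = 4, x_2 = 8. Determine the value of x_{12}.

Applying the relation repeatedly:
x_3 = 12;  x_4 = 28;  x_5 = 32;  x_6 = 108;  x_7 = 52;  x_8 = 488;  x_9 = -228;  x_{10} = 2668;  x_{11} = -3808;  x_{12} = 17148.

17148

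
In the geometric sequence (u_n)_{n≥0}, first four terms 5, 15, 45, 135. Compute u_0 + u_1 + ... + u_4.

Common ratio r = 3.
u_n = 5·3^(n-0).
S = 5·(3^5 - 1)/(3 - 1) = 5·(243 - 1)/(2) = 605.

605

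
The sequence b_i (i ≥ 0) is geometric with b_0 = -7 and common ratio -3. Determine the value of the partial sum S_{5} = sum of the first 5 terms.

-427

b_i = (-7)·(-3)^(i-0).
S = (-7)·((-3)^5 - 1)/(-3 - 1) = (-7)·(-243 - 1)/(-4) = -427.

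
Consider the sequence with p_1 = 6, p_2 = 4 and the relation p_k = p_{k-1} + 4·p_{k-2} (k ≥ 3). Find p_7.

956

Compute successive terms:
p_3 = 28;  p_4 = 44;  p_5 = 156;  p_6 = 332;  p_7 = 956.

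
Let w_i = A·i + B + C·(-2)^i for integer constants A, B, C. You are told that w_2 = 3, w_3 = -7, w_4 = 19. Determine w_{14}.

Write the equations: 2A + B + 4C = 3; 3A + B - 8C = -7; 4A + B + 16C = 19.
Subtracting the first from the second: A - 12C = -10.
Subtracting the second from the third: A + 24C = 26.
Solving: C = 1, A = 2, then B = -5.
Hence w_{14} = 2·14 + (-5) + 1·16384 = 16407.

16407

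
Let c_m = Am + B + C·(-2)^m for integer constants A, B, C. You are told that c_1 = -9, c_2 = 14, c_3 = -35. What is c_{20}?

4194284

Plug in m = 1, 2, 3: A + B - 2C = -9; 2A + B + 4C = 14; 3A + B - 8C = -35.
Subtracting the first from the second: A + 6C = 23.
Subtracting the second from the third: A - 12C = -49.
Solving: C = 4, A = -1, then B = 0.
Therefore c_{20} = -20 + 0 + 4·1048576 = 4194284.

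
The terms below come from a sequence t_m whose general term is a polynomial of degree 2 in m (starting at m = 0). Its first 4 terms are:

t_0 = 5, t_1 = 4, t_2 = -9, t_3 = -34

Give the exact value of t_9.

1st diffs: -1, -13, -25.
2nd diffs: -12, -12 (constant).
So t_m = -6m^2 + 5m + 5.
Evaluating at m = 9 gives t_9 = -436.

-436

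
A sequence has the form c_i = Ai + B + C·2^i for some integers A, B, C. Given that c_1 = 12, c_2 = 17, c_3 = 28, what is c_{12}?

12283

The three given values yield: A + B + 2C = 12; 2A + B + 4C = 17; 3A + B + 8C = 28.
Subtracting the first from the second: A + 2C = 5.
Subtracting the second from the third: A + 4C = 11.
Solving: C = 3, A = -1, then B = 7.
Therefore c_{12} = -12 + 7 + 3·4096 = 12283.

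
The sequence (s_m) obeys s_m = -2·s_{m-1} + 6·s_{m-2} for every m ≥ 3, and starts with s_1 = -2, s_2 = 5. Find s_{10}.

178256

Applying the relation repeatedly:
s_3 = -22; s_4 = 74; s_5 = -280; s_6 = 1004; s_7 = -3688; s_8 = 13400; s_9 = -48928; s_{10} = 178256.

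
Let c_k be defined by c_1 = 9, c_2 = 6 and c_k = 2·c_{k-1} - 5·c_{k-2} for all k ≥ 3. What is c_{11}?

6807

c_3 = -33, c_4 = -96, c_5 = -27, c_6 = 426, c_7 = 987, c_8 = -156, c_9 = -5247, c_{10} = -9714, c_{11} = 6807.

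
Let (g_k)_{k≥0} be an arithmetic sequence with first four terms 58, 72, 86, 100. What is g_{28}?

Common difference d = 14.
g_k = 58 + (k - 0)·14.
g_{28} = 58 + 28·14 = 450.

450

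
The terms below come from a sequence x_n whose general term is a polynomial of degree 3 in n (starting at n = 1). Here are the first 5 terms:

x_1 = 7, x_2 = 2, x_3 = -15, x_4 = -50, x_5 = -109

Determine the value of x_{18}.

-5790

1st diffs: -5, -17, -35, -59.
2nd diffs: -12, -18, -24.
3rd diffs: -6, -6 (constant).
Newton forward-difference form: x_n = 7 + (-5)·C(n-1,1) + (-12)·C(n-1,2) + (-6)·C(n-1,3).
At n = 18: n-1 = 17, so x_{18} = 7 - 85 - 1632 - 4080 = -5790.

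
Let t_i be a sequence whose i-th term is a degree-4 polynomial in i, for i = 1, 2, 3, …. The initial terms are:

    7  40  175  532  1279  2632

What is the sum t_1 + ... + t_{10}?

51091

1st diffs: 33, 135, 357, 747, 1353.
2nd diffs: 102, 222, 390, 606.
3rd diffs: 120, 168, 216.
4th diffs: 48, 48 (constant).
So t_i = 2i^4 + i^2 + 4.
Continuing: 4855, 8260, 13207, 20104.
Summing i = 1..10 (10 terms) gives 51091.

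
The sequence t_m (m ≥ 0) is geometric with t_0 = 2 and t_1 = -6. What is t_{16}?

Common ratio r = -3.
t_m = 2·(-3)^(m-0).
t_{16} = 2·(-3)^16 = 86093442.

86093442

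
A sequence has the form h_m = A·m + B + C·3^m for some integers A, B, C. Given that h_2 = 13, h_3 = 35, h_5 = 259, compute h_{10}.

59085

Write the equations: 2A + B + 9C = 13; 3A + B + 27C = 35; 5A + B + 243C = 259.
Subtracting the first from the second: A + 18C = 22.
Subtracting the second from the third: 2A + 216C = 224.
Solving: C = 1, A = 4, then B = -4.
Therefore h_{10} = 40 + (-4) + 1·59049 = 59085.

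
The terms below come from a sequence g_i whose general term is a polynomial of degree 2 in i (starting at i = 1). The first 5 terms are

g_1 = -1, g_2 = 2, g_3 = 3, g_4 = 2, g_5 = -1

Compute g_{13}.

1st diffs: 3, 1, -1, -3.
2nd diffs: -2, -2, -2 (constant).
So g_i = -i^2 + 6i - 6.
Evaluating at i = 13 gives g_{13} = -97.

-97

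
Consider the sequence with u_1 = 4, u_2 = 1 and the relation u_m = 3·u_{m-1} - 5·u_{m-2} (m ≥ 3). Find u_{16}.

Step forward from the initial values:
u_3 = -17  u_4 = -56  u_5 = -83  …  u_{13} = -24908  u_{14} = 85681  u_{15} = 381583  u_{16} = 716344.

716344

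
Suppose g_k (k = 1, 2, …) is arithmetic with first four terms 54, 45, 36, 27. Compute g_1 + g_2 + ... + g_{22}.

Common difference d = -9.
g_k = 54 + (k - 1)·(-9).
g_{22} = -135; S = 22·(54 + (-135))/2 = -891.

-891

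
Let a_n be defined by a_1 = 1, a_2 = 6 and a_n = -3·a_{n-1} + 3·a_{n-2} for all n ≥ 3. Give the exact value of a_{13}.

Applying the relation repeatedly:
a_3 = -15;  a_4 = 63;  a_5 = -234;  …;  a_{10} = 183951;  a_{11} = -697410;  a_{12} = 2644083;  a_{13} = -10024479.

-10024479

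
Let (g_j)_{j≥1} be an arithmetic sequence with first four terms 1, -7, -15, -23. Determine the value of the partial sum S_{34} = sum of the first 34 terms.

-4454

Common difference d = -8.
g_j = 1 + (j - 1)·(-8).
g_{34} = -263; S = 34·(1 + (-263))/2 = -4454.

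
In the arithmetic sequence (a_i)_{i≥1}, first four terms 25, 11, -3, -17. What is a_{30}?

Common difference d = -14.
a_i = 25 + (i - 1)·(-14).
a_{30} = 25 + 29·(-14) = -381.

-381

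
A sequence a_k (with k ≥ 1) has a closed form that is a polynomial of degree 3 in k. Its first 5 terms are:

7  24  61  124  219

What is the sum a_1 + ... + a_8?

2072

1st diffs: 17, 37, 63, 95.
2nd diffs: 20, 26, 32.
3rd diffs: 6, 6 (constant).
Newton forward-difference form: a_k = 7 + 17·C(k-1,1) + 20·C(k-1,2) + 6·C(k-1,3).
Continuing: 352, 529, 756.
Summing k = 1..8 (8 terms) gives 2072.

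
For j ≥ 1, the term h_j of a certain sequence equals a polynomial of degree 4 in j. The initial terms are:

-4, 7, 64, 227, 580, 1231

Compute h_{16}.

1st diffs: 11, 57, 163, 353, 651.
2nd diffs: 46, 106, 190, 298.
3rd diffs: 60, 84, 108.
4th diffs: 24, 24 (constant).
So h_j = j^4 - 2j^2 + 2j - 5.
Evaluating at j = 16 gives h_{16} = 65051.

65051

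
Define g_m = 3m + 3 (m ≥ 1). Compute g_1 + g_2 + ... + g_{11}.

Over m = 1..11: Σm = 66.
Total = (3)·66 + (3)·11 = 231.

231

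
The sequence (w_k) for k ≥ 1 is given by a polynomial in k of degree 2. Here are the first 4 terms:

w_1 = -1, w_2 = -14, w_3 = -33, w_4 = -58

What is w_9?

1st diffs: -13, -19, -25.
2nd diffs: -6, -6 (constant).
Newton forward-difference form: w_k = -1 + (-13)·C(k-1,1) + (-6)·C(k-1,2).
At k = 9: k-1 = 8, so w_9 = -1 - 104 - 168 = -273.

-273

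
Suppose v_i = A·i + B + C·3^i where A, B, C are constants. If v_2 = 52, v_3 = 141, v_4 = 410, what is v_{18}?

1937102436

At i = 2, 3, 4: 2A + B + 9C = 52; 3A + B + 27C = 141; 4A + B + 81C = 410.
Subtracting the first from the second: A + 18C = 89.
Subtracting the second from the third: A + 54C = 269.
Solving: C = 5, A = -1, then B = 9.
Hence v_{18} = -1·18 + 9 + 5·387420489 = 1937102436.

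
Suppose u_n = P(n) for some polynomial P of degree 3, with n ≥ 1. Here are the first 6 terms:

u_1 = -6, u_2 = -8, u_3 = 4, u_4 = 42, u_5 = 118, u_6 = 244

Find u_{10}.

1st diffs: -2, 12, 38, 76, 126.
2nd diffs: 14, 26, 38, 50.
3rd diffs: 12, 12, 12 (constant).
Newton forward-difference form: u_n = -6 + (-2)·C(n-1,1) + 14·C(n-1,2) + 12·C(n-1,3).
At n = 10: n-1 = 9, so u_{10} = -6 - 18 + 504 + 1008 = 1488.

1488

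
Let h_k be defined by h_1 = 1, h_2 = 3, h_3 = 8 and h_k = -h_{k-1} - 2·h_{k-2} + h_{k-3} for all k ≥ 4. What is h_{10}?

h_4 = -13; h_5 = 0; h_6 = 34; h_7 = -47; h_8 = -21; h_9 = 149; h_{10} = -154.

-154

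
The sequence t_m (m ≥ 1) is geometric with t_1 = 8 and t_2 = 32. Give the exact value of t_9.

Common ratio r = 4.
t_m = 8·4^(m-1).
t_9 = 8·4^8 = 524288.

524288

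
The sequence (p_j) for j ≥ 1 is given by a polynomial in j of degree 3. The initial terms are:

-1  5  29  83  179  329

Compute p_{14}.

1st diffs: 6, 24, 54, 96, 150.
2nd diffs: 18, 30, 42, 54.
3rd diffs: 12, 12, 12 (constant).
Newton forward-difference form: p_j = -1 + 6·C(j-1,1) + 18·C(j-1,2) + 12·C(j-1,3).
At j = 14: j-1 = 13, so p_{14} = -1 + 78 + 1404 + 3432 = 4913.

4913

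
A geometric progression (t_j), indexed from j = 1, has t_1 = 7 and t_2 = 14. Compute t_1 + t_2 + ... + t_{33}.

60129542137

Common ratio r = 2.
t_j = 7·2^(j-1).
S = 7·(2^33 - 1)/(2 - 1) = 7·(8589934592 - 1)/(1) = 60129542137.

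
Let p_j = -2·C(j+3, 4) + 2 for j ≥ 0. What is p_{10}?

-1428

C(13, 4) = 715, so p_{10} = -1428.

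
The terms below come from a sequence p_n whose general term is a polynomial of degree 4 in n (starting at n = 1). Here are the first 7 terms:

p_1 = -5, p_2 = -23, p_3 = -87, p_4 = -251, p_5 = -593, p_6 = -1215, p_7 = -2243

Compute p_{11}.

-13775

1st diffs: -18, -64, -164, -342, -622, -1028.
2nd diffs: -46, -100, -178, -280, -406.
3rd diffs: -54, -78, -102, -126.
4th diffs: -24, -24, -24 (constant).
So p_n = -n^4 + n^3 - 4n^2 + 2n - 3.
Evaluating at n = 11 gives p_{11} = -13775.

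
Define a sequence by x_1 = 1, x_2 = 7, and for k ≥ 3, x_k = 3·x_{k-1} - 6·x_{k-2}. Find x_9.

3807

Step forward from the initial values:
x_3 = 15, x_4 = 3, x_5 = -81, x_6 = -261, x_7 = -297, x_8 = 675, x_9 = 3807.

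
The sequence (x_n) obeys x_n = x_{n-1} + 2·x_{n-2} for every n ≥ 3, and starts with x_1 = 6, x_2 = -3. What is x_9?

Step forward from the initial values:
x_3 = 9  x_4 = 3  x_5 = 21  x_6 = 27  x_7 = 69  x_8 = 123  x_9 = 261.
(Characteristic roots are 2 and -1.)

261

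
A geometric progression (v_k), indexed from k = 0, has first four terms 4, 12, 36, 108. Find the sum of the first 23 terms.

188286357652

Common ratio r = 3.
v_k = 4·3^(k-0).
S = 4·(3^23 - 1)/(3 - 1) = 4·(94143178827 - 1)/(2) = 188286357652.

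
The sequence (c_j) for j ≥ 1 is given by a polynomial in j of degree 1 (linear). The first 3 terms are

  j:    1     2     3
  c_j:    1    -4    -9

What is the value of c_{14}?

1st diffs: -5, -5 (constant).
So c_j = -5j + 6.
Evaluating at j = 14 gives c_{14} = -64.

-64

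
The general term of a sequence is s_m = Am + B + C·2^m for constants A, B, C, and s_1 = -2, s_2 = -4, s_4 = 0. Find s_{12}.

The three given values yield: A + B + 2C = -2; 2A + B + 4C = -4; 4A + B + 16C = 0.
Subtracting the first from the second: A + 2C = -2.
Subtracting the second from the third: 2A + 12C = 4.
Solving: C = 1, A = -4, then B = 0.
Therefore s_{12} = -48 + 0 + 1·4096 = 4048.

4048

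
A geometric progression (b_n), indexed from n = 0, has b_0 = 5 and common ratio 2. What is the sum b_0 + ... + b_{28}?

2684354555

b_n = 5·2^(n-0).
S = 5·(2^29 - 1)/(2 - 1) = 5·(536870912 - 1)/(1) = 2684354555.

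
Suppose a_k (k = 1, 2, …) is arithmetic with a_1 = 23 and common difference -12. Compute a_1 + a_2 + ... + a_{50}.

a_k = 23 + (k - 1)·(-12).
a_{50} = -565; S = 50·(23 + (-565))/2 = -13550.

-13550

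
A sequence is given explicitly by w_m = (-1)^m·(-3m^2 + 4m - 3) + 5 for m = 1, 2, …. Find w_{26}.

(-1)^26 = 1; -3m^2 + 4m - 3 at m=26 is -1927; so w_{26} = -1922.

-1922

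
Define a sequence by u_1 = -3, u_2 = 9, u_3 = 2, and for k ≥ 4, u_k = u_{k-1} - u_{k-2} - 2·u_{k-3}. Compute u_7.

Iterate the recurrence:
u_4 = -1  u_5 = -21  u_6 = -24  u_7 = -1.

-1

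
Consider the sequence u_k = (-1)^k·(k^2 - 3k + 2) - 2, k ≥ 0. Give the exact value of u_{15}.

(-1)^15 = -1; k^2 - 3k + 2 at k=15 is 182; so u_{15} = -184.

-184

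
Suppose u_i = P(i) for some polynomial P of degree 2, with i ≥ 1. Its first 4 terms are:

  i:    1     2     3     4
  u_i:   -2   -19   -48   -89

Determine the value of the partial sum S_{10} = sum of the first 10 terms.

-2225

1st diffs: -17, -29, -41.
2nd diffs: -12, -12 (constant).
Newton forward-difference form: u_i = -2 + (-17)·C(i-1,1) + (-12)·C(i-1,2).
Continuing: …, -142, -207, -284, -373, …, u_{10} = -587.
Summing i = 1..10 (10 terms) gives -2225.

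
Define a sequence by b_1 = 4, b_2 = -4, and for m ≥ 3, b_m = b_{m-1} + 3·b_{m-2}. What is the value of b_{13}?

7556

Iterate the recurrence:
b_3 = 8, b_4 = -4, b_5 = 20, …, b_{10} = 572, b_{11} = 1460, b_{12} = 3176, b_{13} = 7556.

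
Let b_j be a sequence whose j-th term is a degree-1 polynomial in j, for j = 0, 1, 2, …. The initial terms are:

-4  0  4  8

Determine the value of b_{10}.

1st diffs: 4, 4, 4 (constant).
So b_j = 4j - 4.
Evaluating at j = 10 gives b_{10} = 36.

36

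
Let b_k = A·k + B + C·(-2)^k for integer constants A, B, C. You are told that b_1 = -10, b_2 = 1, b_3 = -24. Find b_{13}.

-16402

Write the equations: A + B - 2C = -10; 2A + B + 4C = 1; 3A + B - 8C = -24.
Subtracting the first from the second: A + 6C = 11.
Subtracting the second from the third: A - 12C = -25.
Solving: C = 2, A = -1, then B = -5.
Hence b_{13} = -1·13 + (-5) + 2·(-8192) = -16402.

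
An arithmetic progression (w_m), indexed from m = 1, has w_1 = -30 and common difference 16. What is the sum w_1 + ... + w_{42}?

w_m = -30 + (m - 1)·16.
w_{42} = 626; S = 42·(-30 + 626)/2 = 12516.

12516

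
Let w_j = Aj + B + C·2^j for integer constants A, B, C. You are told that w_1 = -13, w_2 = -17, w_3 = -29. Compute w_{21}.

Write the equations: A + B + 2C = -13; 2A + B + 4C = -17; 3A + B + 8C = -29.
Subtracting the first from the second: A + 2C = -4.
Subtracting the second from the third: A + 4C = -12.
Solving: C = -4, A = 4, then B = -9.
Therefore w_{21} = 84 + (-9) + (-4)·2097152 = -8388533.

-8388533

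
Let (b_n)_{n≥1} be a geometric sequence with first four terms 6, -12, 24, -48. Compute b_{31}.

6442450944

Common ratio r = -2.
b_n = 6·(-2)^(n-1).
b_{31} = 6·(-2)^30 = 6442450944.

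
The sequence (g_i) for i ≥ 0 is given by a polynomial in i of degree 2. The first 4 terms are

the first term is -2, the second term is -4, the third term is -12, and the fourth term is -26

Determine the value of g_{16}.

1st diffs: -2, -8, -14.
2nd diffs: -6, -6 (constant).
Newton forward-difference form: g_i = -2 + (-2)·C(i,1) + (-6)·C(i,2).
At i = 16: i = 16, so g_{16} = -2 - 32 - 720 = -754.

-754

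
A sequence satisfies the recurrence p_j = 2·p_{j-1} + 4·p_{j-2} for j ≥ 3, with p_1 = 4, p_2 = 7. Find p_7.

3072

Step forward from the initial values:
p_3 = 30, p_4 = 88, p_5 = 296, p_6 = 944, p_7 = 3072.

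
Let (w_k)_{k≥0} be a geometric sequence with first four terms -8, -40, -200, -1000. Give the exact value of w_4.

-5000

Common ratio r = 5.
w_k = (-8)·5^(k-0).
w_4 = (-8)·5^4 = -5000.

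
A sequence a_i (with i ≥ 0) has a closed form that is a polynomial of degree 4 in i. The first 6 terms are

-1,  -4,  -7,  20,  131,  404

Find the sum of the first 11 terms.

1st diffs: -3, -3, 27, 111, 273.
2nd diffs: 0, 30, 84, 162.
3rd diffs: 30, 54, 78.
4th diffs: 24, 24 (constant).
Newton forward-difference form: a_i = -1 + (-3)·C(i,1) + 30·C(i,3) + 24·C(i,4).
Continuing: …, 941, 1868, 3335, 5516, …, a_{10} = 8609.
Summing i = 0..10 (11 terms) gives 20812.

20812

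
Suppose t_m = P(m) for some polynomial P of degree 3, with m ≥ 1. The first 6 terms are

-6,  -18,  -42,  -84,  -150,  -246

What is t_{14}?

1st diffs: -12, -24, -42, -66, -96.
2nd diffs: -12, -18, -24, -30.
3rd diffs: -6, -6, -6 (constant).
Newton forward-difference form: t_m = -6 + (-12)·C(m-1,1) + (-12)·C(m-1,2) + (-6)·C(m-1,3).
At m = 14: m-1 = 13, so t_{14} = -6 - 156 - 936 - 1716 = -2814.

-2814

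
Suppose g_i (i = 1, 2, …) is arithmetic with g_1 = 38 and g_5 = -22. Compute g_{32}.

-427

Common difference d = (-22 - 38) / (5 - 1) = -15.
g_i = 38 + (i - 1)·(-15).
g_{32} = 38 + 31·(-15) = -427.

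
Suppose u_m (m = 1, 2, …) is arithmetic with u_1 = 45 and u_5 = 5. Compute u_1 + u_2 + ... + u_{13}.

Common difference d = (5 - 45) / (5 - 1) = -10.
u_m = 45 + (m - 1)·(-10).
u_{13} = -75; S = 13·(45 + (-75))/2 = -195.

-195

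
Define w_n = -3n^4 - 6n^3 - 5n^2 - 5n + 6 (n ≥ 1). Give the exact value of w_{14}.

-132756

w_{14} = -3·14^4 - 6·14^3 - 5·14^2 - 5·14 + 6 = -132756.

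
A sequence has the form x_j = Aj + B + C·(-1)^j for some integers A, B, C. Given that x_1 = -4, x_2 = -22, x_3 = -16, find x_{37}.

-220

Plug in j = 1, 2, 3: A + B - C = -4; 2A + B + C = -22; 3A + B - C = -16.
Subtracting the first from the second: A + 2C = -18.
Subtracting the second from the third: A - 2C = 6.
Solving: C = -6, A = -6, then B = -4.
Therefore x_{37} = -222 + (-4) + (-6)·(-1) = -220.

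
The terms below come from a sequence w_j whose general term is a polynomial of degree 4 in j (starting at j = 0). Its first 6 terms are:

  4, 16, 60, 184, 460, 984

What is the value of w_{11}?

17736

1st diffs: 12, 44, 124, 276, 524.
2nd diffs: 32, 80, 152, 248.
3rd diffs: 48, 72, 96.
4th diffs: 24, 24 (constant).
Newton forward-difference form: w_j = 4 + 12·C(j,1) + 32·C(j,2) + 48·C(j,3) + 24·C(j,4).
At j = 11: j = 11, so w_{11} = 4 + 132 + 1760 + 7920 + 7920 = 17736.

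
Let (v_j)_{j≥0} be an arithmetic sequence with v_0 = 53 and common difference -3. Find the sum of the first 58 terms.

-1885

v_j = 53 + (j - 0)·(-3).
v_{57} = -118; S = 58·(53 + (-118))/2 = -1885.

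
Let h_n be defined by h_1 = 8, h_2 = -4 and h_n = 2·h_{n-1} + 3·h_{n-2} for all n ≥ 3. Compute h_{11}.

h_3 = 16  h_4 = 20  h_5 = 88  h_6 = 236  h_7 = 736  h_8 = 2180  h_9 = 6568  h_{10} = 19676  h_{11} = 59056.
(Characteristic roots are 3 and -1.)

59056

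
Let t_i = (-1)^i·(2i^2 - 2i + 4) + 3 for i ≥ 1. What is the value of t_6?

(-1)^6 = 1; 2i^2 - 2i + 4 at i=6 is 64; so t_6 = 67.

67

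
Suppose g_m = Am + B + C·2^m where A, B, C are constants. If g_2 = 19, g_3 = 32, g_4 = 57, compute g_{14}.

49171

Write the equations: 2A + B + 4C = 19; 3A + B + 8C = 32; 4A + B + 16C = 57.
Subtracting the first from the second: A + 4C = 13.
Subtracting the second from the third: A + 8C = 25.
Solving: C = 3, A = 1, then B = 5.
So g_m = 1·m + 5 + 3·2^m; at m=14 this is 49171.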